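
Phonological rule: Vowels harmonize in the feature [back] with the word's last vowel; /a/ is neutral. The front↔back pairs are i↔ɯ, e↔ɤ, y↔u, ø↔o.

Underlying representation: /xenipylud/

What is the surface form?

[xɤnɯpulud]

/e/ harmonizes with /u/ ([+back]) → [ɤ]
/i/ harmonizes with /u/ ([+back]) → [ɯ]
/y/ harmonizes with /u/ ([+back]) → [u]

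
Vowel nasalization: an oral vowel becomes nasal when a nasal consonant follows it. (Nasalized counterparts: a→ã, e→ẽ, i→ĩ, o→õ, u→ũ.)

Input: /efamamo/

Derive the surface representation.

[efãmãmo]

/a/ before nasal /m/ → [ã]
/a/ before nasal /m/ → [ã]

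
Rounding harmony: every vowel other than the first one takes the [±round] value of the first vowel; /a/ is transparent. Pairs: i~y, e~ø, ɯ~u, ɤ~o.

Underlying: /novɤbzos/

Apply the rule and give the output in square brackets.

[novobzos]

/ɤ/ harmonizes with /o/ ([+round]) → [o]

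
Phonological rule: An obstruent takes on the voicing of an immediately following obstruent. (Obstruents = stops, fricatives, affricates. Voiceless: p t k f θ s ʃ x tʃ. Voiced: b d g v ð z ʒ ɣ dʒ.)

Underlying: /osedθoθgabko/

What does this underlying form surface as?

[osetθoðgapko]

/d/ before /θ/ (voiceless) → [t]
/θ/ before /g/ (voiced) → [ð]
/b/ before /k/ (voiceless) → [p]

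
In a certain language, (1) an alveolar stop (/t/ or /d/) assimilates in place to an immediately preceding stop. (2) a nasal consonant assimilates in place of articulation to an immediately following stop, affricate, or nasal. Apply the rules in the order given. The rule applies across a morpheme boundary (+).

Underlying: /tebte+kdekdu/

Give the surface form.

[tebpe+kgekgu]

Rule 1: /t/ after /b/ (labial) → [p]
Rule 1: /d/ after /k/ (velar) → [g]
Rule 1: /d/ after /k/ (velar) → [g]
After rule 1: tebpe+kgekgu
Rule 2: no segment meets the rule's conditions; no change.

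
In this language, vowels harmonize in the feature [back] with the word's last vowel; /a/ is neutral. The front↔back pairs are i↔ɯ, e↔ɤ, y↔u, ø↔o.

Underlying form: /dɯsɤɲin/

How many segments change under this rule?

2

/ɯ/ harmonizes with /i/ ([-back]) → [i]
/ɤ/ harmonizes with /i/ ([-back]) → [e]
2 segments change.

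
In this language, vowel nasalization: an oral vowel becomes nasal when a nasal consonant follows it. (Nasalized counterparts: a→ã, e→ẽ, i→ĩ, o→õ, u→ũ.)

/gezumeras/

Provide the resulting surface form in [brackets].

/u/ before nasal /m/ → [ũ]

[gezũmeras]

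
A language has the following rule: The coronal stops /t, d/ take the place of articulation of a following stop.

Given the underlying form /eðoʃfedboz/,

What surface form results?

[eðoʃfebboz]

/d/ before /b/ (labial) → [b]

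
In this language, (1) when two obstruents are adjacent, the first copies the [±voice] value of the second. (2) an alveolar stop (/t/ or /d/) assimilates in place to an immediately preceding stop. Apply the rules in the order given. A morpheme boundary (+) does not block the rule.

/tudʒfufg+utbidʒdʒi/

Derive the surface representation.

[tutʃfuvg+udbidʒdʒi]

Rule 1: /dʒ/ before /f/ (voiceless) → [tʃ]
Rule 1: /f/ before /g/ (voiced) → [v]
Rule 1: /t/ before /b/ (voiced) → [d]
After rule 1: tutʃfuvg+udbidʒdʒi
Rule 2: no segment meets the rule's conditions; no change.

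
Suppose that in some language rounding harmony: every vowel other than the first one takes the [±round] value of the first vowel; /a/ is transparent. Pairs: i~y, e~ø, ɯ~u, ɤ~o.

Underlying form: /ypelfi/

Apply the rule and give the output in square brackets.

[ypølfy]

/e/ harmonizes with /y/ ([+round]) → [ø]
/i/ harmonizes with /y/ ([+round]) → [y]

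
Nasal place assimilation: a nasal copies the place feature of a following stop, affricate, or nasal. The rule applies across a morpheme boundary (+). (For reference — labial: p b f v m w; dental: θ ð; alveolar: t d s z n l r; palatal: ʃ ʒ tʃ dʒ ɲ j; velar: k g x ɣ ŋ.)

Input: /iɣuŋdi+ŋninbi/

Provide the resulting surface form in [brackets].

[iɣundi+nnimbi]

/ŋ/ before /d/ (alveolar) → [n]
/ŋ/ before /n/ (alveolar) → [n]
/n/ before /b/ (labial) → [m]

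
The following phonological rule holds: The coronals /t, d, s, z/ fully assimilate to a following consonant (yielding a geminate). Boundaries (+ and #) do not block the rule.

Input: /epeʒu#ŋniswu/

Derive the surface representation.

[epeʒu#ŋniwwu]

/s/ before /w/ → [w] (total assimilation)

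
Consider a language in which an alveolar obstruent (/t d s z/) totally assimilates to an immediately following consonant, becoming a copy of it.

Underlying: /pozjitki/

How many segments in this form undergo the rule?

/z/ before /j/ → [j] (total assimilation)
/t/ before /k/ → [k] (total assimilation)
2 segments change.

2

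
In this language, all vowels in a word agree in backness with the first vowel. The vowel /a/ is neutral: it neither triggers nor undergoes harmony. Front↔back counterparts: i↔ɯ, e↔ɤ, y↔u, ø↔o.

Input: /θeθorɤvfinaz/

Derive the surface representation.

[θeθørevfinaz]

/o/ harmonizes with /e/ ([-back]) → [ø]
/ɤ/ harmonizes with /e/ ([-back]) → [e]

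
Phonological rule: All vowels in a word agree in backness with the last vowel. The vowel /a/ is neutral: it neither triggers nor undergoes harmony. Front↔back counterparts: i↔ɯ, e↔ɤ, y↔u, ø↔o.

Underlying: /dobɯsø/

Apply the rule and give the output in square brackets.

/o/ harmonizes with /ø/ ([-back]) → [ø]
/ɯ/ harmonizes with /ø/ ([-back]) → [i]

[døbisø]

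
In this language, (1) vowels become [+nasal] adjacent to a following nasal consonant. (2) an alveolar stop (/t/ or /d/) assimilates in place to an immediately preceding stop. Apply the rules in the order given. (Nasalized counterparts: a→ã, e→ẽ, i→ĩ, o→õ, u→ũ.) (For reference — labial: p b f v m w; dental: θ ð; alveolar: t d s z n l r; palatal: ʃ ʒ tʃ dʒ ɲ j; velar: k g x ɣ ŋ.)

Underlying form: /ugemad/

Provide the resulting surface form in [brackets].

Rule 1: /e/ before nasal /m/ → [ẽ]
After rule 1: ugẽmad
Rule 2: no segment meets the rule's conditions; no change.

[ugẽmad]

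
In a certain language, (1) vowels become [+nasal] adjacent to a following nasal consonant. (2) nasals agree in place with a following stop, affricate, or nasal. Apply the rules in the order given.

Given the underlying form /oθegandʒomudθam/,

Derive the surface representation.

[oθegãɲdʒõmudθãm]

Rule 1: /a/ before nasal /n/ → [ã]
Rule 1: /o/ before nasal /m/ → [õ]
Rule 1: /a/ before nasal /m/ → [ã]
After rule 1: oθegãndʒõmudθãm
Rule 2: /n/ before /dʒ/ (palatal) → [ɲ]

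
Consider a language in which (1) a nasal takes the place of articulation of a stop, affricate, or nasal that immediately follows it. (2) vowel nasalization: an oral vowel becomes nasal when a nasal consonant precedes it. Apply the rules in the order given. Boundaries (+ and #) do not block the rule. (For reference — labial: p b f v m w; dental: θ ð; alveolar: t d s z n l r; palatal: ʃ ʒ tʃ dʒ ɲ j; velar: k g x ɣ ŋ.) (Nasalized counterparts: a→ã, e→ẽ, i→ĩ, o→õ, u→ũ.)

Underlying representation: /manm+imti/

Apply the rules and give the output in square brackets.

[mãmm+ĩnti]

Rule 1: /n/ before /m/ (labial) → [m]
Rule 1: /m/ before /t/ (alveolar) → [n]
After rule 1: mamm+inti
Rule 2: /a/ after nasal /m/ → [ã]
Rule 2: /i/ after nasal /m/ → [ĩ]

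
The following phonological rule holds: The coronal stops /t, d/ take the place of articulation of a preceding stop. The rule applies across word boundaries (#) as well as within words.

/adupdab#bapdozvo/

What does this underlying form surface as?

[adupbab#bapbozvo]

/d/ after /p/ (labial) → [b]
/d/ after /p/ (labial) → [b]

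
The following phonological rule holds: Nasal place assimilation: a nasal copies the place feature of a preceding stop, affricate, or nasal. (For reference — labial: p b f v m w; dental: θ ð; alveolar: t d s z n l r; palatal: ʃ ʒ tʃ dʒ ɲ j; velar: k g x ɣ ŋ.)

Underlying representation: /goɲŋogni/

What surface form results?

[goɲɲogŋi]

/ŋ/ after /ɲ/ (palatal) → [ɲ]
/n/ after /g/ (velar) → [ŋ]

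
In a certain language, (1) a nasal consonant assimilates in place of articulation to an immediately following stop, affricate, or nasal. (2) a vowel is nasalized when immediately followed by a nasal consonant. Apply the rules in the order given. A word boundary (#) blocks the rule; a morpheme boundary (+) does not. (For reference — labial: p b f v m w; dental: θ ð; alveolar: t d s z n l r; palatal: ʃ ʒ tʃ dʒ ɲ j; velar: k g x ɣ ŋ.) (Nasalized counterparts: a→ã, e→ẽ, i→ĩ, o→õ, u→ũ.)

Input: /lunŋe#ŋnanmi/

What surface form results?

Rule 1: /n/ before /ŋ/ (velar) → [ŋ]
Rule 1: /ŋ/ before /n/ (alveolar) → [n]
Rule 1: /n/ before /m/ (labial) → [m]
After rule 1: luŋŋe#nnammi
Rule 2: /u/ before nasal /ŋ/ → [ũ]
Rule 2: /a/ before nasal /m/ → [ã]

[lũŋŋe#nnãmmi]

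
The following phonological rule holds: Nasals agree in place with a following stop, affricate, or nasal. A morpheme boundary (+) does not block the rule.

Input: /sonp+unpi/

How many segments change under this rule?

2

/n/ before /p/ (labial) → [m]
/n/ before /p/ (labial) → [m]
2 segments change.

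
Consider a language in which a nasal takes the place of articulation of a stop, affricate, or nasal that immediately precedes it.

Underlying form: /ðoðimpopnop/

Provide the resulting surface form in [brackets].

[ðoðimpopmop]

/n/ after /p/ (labial) → [m]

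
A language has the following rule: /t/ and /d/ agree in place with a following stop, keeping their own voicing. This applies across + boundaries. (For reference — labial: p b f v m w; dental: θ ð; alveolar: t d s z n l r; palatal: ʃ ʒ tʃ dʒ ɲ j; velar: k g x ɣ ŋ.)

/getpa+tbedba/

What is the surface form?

/t/ before /p/ (labial) → [p]
/t/ before /b/ (labial) → [p]
/d/ before /b/ (labial) → [b]

[geppa+pbebba]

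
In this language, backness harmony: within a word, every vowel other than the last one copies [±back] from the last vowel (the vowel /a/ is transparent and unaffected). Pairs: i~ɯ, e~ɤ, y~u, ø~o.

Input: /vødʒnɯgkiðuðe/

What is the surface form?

/ɯ/ harmonizes with /e/ ([-back]) → [i]
/u/ harmonizes with /e/ ([-back]) → [y]

[vødʒnigkiðyðe]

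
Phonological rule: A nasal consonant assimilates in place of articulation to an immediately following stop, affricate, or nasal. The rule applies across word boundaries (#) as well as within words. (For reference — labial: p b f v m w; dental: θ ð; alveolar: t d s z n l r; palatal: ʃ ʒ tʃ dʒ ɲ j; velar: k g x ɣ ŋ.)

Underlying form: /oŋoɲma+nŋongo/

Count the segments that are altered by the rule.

3

/ɲ/ before /m/ (labial) → [m]
/n/ before /ŋ/ (velar) → [ŋ]
/n/ before /g/ (velar) → [ŋ]
3 segments change.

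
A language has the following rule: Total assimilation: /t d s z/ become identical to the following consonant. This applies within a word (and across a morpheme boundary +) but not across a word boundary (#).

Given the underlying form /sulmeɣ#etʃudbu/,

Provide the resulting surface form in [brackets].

[sulmeɣ#etʃubbu]

/d/ before /b/ → [b] (total assimilation)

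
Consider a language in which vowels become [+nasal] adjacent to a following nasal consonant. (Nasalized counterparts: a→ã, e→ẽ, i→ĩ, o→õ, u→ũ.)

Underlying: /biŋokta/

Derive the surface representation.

[bĩŋokta]

/i/ before nasal /ŋ/ → [ĩ]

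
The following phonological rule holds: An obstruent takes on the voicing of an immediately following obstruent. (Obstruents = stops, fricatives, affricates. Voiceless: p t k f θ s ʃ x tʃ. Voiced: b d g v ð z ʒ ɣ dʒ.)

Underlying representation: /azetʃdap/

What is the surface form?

[azedʒdap]

/tʃ/ before /d/ (voiced) → [dʒ]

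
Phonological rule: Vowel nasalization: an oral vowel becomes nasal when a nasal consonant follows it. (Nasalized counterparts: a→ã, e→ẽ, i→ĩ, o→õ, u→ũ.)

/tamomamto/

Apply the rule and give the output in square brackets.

[tãmõmãmto]

/a/ before nasal /m/ → [ã]
/o/ before nasal /m/ → [õ]
/a/ before nasal /m/ → [ã]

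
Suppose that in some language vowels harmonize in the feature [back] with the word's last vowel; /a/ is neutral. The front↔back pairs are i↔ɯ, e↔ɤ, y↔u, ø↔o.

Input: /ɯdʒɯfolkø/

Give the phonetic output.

[idʒifølkø]

/ɯ/ harmonizes with /ø/ ([-back]) → [i]
/ɯ/ harmonizes with /ø/ ([-back]) → [i]
/o/ harmonizes with /ø/ ([-back]) → [ø]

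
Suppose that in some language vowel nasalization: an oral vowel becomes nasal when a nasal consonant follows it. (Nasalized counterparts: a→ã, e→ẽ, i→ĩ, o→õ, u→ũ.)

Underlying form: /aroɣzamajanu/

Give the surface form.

/a/ before nasal /m/ → [ã]
/a/ before nasal /n/ → [ã]

[aroɣzãmajãnu]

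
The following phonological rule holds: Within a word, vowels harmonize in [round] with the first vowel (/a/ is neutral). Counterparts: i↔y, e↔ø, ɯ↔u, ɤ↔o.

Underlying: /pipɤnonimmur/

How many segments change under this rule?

2

/o/ harmonizes with /i/ ([-round]) → [ɤ]
/u/ harmonizes with /i/ ([-round]) → [ɯ]
2 segments change.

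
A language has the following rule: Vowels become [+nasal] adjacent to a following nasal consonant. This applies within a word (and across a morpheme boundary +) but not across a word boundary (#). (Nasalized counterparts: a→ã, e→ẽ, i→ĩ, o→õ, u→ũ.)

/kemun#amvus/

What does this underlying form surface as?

[kẽmũn#ãmvus]

/e/ before nasal /m/ → [ẽ]
/u/ before nasal /n/ → [ũ]
/a/ before nasal /m/ → [ã]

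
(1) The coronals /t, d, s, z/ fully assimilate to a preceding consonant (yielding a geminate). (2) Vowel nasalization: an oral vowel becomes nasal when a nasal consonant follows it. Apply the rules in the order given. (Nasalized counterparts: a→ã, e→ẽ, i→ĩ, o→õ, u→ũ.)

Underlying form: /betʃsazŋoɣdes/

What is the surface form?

[betʃtʃazŋoɣɣes]

Rule 1: /s/ after /tʃ/ → [tʃ] (total assimilation)
Rule 1: /d/ after /ɣ/ → [ɣ] (total assimilation)
After rule 1: betʃtʃazŋoɣɣes
Rule 2: no segment meets the rule's conditions; no change.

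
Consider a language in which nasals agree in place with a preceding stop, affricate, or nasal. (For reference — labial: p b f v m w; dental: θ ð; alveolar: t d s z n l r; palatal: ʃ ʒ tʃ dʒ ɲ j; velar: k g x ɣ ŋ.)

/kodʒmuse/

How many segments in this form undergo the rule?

1

/m/ after /dʒ/ (palatal) → [ɲ]
1 segment changes.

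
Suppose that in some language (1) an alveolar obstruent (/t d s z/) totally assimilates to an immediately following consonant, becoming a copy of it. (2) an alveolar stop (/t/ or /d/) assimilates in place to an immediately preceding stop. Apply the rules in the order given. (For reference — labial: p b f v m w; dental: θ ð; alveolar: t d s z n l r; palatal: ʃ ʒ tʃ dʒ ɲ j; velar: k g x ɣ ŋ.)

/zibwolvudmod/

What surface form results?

Rule 1: /d/ before /m/ → [m] (total assimilation)
After rule 1: zibwolvummod
Rule 2: no segment meets the rule's conditions; no change.

[zibwolvummod]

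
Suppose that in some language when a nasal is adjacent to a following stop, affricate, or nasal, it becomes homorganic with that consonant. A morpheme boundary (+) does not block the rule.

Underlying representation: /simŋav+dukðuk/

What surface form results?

/m/ before /ŋ/ (velar) → [ŋ]

[siŋŋav+dukðuk]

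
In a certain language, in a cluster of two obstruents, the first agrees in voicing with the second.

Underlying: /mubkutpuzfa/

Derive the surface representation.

[mupkutpusfa]

/b/ before /k/ (voiceless) → [p]
/z/ before /f/ (voiceless) → [s]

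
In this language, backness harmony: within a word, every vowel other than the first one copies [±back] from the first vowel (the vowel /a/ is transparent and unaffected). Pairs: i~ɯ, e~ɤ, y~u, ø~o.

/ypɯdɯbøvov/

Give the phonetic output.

/ɯ/ harmonizes with /y/ ([-back]) → [i]
/ɯ/ harmonizes with /y/ ([-back]) → [i]
/o/ harmonizes with /y/ ([-back]) → [ø]

[ypidibøvøv]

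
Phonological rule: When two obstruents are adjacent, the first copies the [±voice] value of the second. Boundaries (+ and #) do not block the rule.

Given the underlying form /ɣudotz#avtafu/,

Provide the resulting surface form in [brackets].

/t/ before /z/ (voiced) → [d]
/v/ before /t/ (voiceless) → [f]

[ɣudodz#aftafu]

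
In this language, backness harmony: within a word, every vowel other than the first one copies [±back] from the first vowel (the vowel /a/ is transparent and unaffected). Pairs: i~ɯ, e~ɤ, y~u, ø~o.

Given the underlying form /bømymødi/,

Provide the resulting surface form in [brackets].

no segment meets the rule's conditions; no change.

[bømymødi]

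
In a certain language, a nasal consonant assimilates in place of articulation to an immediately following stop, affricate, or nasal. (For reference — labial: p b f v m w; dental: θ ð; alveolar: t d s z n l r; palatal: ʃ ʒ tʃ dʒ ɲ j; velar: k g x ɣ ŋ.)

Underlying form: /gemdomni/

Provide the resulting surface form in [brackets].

[gendonni]

/m/ before /d/ (alveolar) → [n]
/m/ before /n/ (alveolar) → [n]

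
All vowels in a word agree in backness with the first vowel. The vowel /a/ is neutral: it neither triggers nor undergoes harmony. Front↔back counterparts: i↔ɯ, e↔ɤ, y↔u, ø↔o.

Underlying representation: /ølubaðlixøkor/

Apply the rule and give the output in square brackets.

[ølybaðlixøkør]

/u/ harmonizes with /ø/ ([-back]) → [y]
/o/ harmonizes with /ø/ ([-back]) → [ø]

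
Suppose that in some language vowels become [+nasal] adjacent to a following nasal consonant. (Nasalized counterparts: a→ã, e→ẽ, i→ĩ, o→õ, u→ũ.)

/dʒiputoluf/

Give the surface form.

no segment meets the rule's conditions; no change.

[dʒiputoluf]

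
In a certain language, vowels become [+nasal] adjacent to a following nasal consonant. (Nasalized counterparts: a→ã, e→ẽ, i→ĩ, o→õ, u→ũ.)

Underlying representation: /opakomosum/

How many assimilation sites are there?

/o/ before nasal /m/ → [õ]
/u/ before nasal /m/ → [ũ]
2 segments change.

2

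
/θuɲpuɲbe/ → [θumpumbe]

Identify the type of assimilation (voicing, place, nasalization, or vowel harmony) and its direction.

/ɲ/→[m] /ɲ/→[m].
Each target copies a feature from the following segment, so the direction is regressive.

place assimilation, regressive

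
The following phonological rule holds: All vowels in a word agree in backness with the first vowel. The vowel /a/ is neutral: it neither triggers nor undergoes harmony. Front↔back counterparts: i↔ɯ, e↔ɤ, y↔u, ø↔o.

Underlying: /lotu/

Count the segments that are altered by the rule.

No segment meets the rule's conditions.

0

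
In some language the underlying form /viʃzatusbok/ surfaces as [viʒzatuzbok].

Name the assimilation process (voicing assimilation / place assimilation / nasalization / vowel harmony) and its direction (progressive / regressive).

voicing assimilation, regressive

/ʃ/→[ʒ] /s/→[z].
Each target copies a feature from the following segment, so the direction is regressive.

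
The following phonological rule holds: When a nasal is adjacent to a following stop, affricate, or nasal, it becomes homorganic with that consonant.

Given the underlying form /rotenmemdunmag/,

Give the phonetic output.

/n/ before /m/ (labial) → [m]
/m/ before /d/ (alveolar) → [n]
/n/ before /m/ (labial) → [m]

[rotemmendummag]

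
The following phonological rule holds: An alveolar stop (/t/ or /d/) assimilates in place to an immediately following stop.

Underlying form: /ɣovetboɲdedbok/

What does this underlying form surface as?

[ɣovepboɲdebbok]

/t/ before /b/ (labial) → [p]
/d/ before /b/ (labial) → [b]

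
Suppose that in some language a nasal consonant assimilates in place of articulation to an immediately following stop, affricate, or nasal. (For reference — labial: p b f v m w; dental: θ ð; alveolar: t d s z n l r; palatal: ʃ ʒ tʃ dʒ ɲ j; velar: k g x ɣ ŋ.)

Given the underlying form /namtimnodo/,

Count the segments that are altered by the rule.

/m/ before /t/ (alveolar) → [n]
/m/ before /n/ (alveolar) → [n]
2 segments change.

2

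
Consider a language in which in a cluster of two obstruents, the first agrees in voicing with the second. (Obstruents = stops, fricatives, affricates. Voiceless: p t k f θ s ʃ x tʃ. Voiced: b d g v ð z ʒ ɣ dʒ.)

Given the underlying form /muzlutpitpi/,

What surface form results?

no segment meets the rule's conditions; no change.

[muzlutpitpi]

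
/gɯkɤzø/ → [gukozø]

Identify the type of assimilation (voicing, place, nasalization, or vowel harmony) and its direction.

/ɯ/→[u] /ɤ/→[o].
Vowels agree with the last vowel, so the harmony is regressive.

vowel harmony, regressive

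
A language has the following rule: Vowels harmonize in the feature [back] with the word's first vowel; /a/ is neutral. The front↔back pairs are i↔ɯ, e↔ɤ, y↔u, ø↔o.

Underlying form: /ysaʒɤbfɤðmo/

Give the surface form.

[ysaʒebfeðmø]

/ɤ/ harmonizes with /y/ ([-back]) → [e]
/ɤ/ harmonizes with /y/ ([-back]) → [e]
/o/ harmonizes with /y/ ([-back]) → [ø]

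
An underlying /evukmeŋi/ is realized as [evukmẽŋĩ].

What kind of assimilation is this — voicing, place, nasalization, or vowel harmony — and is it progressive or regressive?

/e/→[ẽ] /i/→[ĩ].
Each target copies a feature from the preceding segment, so the direction is progressive.

nasalization, progressive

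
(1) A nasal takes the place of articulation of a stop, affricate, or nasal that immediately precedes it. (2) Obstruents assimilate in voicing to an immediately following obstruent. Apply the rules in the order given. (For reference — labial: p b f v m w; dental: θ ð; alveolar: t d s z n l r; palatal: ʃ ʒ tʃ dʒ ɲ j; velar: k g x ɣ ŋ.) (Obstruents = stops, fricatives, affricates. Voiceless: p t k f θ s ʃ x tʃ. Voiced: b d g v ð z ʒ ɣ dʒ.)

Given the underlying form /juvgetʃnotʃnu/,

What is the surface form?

Rule 1: /n/ after /tʃ/ (palatal) → [ɲ]
Rule 1: /n/ after /tʃ/ (palatal) → [ɲ]
After rule 1: juvgetʃɲotʃɲu
Rule 2: no segment meets the rule's conditions; no change.

[juvgetʃɲotʃɲu]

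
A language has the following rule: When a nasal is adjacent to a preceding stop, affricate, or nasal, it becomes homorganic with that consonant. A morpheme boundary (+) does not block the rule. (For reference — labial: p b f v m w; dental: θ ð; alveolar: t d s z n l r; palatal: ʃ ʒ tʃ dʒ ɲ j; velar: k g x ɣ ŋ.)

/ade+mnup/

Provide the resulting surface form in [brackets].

[ade+mmup]

/n/ after /m/ (labial) → [m]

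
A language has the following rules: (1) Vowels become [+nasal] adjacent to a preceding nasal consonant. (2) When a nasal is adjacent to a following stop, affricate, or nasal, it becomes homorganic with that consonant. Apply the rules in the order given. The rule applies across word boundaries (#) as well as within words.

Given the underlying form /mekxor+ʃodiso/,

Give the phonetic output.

[mẽkxor+ʃodiso]

Rule 1: /e/ after nasal /m/ → [ẽ]
After rule 1: mẽkxor+ʃodiso
Rule 2: no segment meets the rule's conditions; no change.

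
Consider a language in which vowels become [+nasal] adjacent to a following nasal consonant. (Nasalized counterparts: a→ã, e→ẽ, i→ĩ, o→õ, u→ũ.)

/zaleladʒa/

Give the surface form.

[zaleladʒa]

no segment meets the rule's conditions; no change.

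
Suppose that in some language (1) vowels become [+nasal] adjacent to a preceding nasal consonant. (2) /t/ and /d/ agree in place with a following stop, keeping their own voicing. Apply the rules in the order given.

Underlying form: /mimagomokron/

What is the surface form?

Rule 1: /i/ after nasal /m/ → [ĩ]
Rule 1: /a/ after nasal /m/ → [ã]
Rule 1: /o/ after nasal /m/ → [õ]
After rule 1: mĩmãgomõkron
Rule 2: no segment meets the rule's conditions; no change.

[mĩmãgomõkron]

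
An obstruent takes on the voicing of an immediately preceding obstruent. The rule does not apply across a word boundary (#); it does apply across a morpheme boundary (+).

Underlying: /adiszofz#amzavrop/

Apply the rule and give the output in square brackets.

/z/ after /s/ (voiceless) → [s]
/z/ after /f/ (voiceless) → [s]

[adissofs#amzavrop]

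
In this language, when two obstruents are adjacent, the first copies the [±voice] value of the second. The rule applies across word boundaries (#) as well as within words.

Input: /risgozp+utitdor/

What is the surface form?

/s/ before /g/ (voiced) → [z]
/z/ before /p/ (voiceless) → [s]
/t/ before /d/ (voiced) → [d]

[rizgosp+utiddor]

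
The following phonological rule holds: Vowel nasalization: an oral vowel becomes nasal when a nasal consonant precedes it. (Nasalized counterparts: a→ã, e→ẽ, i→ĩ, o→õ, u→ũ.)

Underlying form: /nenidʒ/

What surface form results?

/e/ after nasal /n/ → [ẽ]
/i/ after nasal /n/ → [ĩ]

[nẽnĩdʒ]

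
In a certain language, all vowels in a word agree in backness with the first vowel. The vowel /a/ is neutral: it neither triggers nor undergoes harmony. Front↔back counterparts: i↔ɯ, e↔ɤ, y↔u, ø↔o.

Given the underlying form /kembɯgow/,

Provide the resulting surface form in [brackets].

[kembigøw]

/ɯ/ harmonizes with /e/ ([-back]) → [i]
/o/ harmonizes with /e/ ([-back]) → [ø]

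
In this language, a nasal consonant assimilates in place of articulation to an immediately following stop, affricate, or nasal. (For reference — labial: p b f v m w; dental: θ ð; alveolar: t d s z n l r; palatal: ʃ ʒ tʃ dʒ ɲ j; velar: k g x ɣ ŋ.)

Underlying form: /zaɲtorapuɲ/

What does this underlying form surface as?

[zantorapuɲ]

/ɲ/ before /t/ (alveolar) → [n]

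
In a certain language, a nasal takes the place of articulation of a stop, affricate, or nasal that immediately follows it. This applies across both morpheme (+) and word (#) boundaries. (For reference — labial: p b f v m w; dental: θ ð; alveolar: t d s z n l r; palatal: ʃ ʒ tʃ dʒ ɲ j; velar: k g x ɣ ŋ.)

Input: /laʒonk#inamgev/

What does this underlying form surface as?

/n/ before /k/ (velar) → [ŋ]
/m/ before /g/ (velar) → [ŋ]

[laʒoŋk#inaŋgev]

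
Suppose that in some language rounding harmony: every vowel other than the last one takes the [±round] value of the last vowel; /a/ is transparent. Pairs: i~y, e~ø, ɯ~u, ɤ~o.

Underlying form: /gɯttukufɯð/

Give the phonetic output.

/u/ harmonizes with /ɯ/ ([-round]) → [ɯ]
/u/ harmonizes with /ɯ/ ([-round]) → [ɯ]

[gɯttɯkɯfɯð]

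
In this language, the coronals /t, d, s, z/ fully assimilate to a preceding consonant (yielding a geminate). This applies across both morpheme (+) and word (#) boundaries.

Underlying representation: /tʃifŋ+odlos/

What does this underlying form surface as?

no segment meets the rule's conditions; no change.

[tʃifŋ+odlos]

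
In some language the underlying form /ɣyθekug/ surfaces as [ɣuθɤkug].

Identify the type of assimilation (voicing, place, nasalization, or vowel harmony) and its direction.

/y/→[u] /e/→[ɤ].
Vowels agree with the last vowel, so the harmony is regressive.

vowel harmony, regressive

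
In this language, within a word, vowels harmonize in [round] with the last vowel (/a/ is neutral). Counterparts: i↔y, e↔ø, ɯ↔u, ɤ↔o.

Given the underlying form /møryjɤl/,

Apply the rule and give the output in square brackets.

/ø/ harmonizes with /ɤ/ ([-round]) → [e]
/y/ harmonizes with /ɤ/ ([-round]) → [i]

[merijɤl]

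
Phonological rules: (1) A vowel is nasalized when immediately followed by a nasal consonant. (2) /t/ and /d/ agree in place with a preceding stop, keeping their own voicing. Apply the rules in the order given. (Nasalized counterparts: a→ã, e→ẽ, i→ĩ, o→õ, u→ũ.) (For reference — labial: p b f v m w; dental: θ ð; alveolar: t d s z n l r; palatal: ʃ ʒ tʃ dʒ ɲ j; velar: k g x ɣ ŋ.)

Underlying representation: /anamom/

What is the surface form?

[ãnãmõm]

Rule 1: /a/ before nasal /n/ → [ã]
Rule 1: /a/ before nasal /m/ → [ã]
Rule 1: /o/ before nasal /m/ → [õ]
After rule 1: ãnãmõm
Rule 2: no segment meets the rule's conditions; no change.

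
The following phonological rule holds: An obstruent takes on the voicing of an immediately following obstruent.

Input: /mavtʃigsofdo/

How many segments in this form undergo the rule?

/v/ before /tʃ/ (voiceless) → [f]
/g/ before /s/ (voiceless) → [k]
/f/ before /d/ (voiced) → [v]
3 segments change.

3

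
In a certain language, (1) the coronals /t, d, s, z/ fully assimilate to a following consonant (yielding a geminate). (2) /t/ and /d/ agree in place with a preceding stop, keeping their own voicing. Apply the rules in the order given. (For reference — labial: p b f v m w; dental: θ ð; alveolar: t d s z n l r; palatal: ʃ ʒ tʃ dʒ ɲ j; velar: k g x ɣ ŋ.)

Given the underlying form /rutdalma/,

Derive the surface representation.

[ruddalma]

Rule 1: /t/ before /d/ → [d] (total assimilation)
After rule 1: ruddalma
Rule 2: no segment meets the rule's conditions; no change.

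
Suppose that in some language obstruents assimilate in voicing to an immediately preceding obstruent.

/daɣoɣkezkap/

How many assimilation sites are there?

2

/k/ after /ɣ/ (voiced) → [g]
/k/ after /z/ (voiced) → [g]
2 segments change.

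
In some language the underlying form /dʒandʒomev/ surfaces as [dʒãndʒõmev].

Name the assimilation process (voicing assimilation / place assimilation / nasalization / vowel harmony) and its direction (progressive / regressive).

/a/→[ã] /o/→[õ].
Each target copies a feature from the following segment, so the direction is regressive.

nasalization, regressive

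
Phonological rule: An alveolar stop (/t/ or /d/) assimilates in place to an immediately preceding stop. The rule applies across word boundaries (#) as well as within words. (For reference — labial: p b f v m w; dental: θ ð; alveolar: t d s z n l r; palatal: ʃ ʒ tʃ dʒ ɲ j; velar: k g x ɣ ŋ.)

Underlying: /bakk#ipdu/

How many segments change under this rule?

1

/d/ after /p/ (labial) → [b]
1 segment changes.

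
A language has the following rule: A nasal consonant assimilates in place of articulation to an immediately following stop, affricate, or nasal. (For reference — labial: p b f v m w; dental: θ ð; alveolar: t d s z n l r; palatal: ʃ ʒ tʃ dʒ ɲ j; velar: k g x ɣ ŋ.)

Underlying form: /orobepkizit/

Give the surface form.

[orobepkizit]

no segment meets the rule's conditions; no change.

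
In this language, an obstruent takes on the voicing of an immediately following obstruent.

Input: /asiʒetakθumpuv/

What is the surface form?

[asiʒetakθumpuv]

no segment meets the rule's conditions; no change.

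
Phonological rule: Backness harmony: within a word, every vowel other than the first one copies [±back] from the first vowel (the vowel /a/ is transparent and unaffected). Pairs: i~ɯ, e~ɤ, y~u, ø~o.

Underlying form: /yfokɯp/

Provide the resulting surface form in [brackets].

[yføkip]

/o/ harmonizes with /y/ ([-back]) → [ø]
/ɯ/ harmonizes with /y/ ([-back]) → [i]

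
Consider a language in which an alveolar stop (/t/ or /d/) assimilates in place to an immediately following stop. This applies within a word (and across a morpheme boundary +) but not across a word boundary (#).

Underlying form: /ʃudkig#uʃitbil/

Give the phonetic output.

/d/ before /k/ (velar) → [g]
/t/ before /b/ (labial) → [p]

[ʃugkig#uʃipbil]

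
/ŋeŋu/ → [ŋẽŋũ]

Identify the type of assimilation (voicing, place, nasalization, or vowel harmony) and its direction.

/e/→[ẽ] /u/→[ũ].
Each target copies a feature from the preceding segment, so the direction is progressive.

nasalization, progressive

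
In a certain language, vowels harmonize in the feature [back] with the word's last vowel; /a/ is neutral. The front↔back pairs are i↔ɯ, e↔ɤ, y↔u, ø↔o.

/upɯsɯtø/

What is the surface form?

/u/ harmonizes with /ø/ ([-back]) → [y]
/ɯ/ harmonizes with /ø/ ([-back]) → [i]
/ɯ/ harmonizes with /ø/ ([-back]) → [i]

[ypisitø]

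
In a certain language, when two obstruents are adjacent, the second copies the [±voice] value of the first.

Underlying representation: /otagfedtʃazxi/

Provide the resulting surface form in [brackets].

[otagveddʒazɣi]

/f/ after /g/ (voiced) → [v]
/tʃ/ after /d/ (voiced) → [dʒ]
/x/ after /z/ (voiced) → [ɣ]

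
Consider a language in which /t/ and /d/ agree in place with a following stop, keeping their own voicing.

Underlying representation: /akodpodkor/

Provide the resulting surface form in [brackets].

/d/ before /p/ (labial) → [b]
/d/ before /k/ (velar) → [g]

[akobpogkor]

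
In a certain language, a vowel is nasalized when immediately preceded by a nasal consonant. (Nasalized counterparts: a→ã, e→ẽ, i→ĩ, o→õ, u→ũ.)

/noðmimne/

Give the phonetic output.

/o/ after nasal /n/ → [õ]
/i/ after nasal /m/ → [ĩ]
/e/ after nasal /n/ → [ẽ]

[nõðmĩmnẽ]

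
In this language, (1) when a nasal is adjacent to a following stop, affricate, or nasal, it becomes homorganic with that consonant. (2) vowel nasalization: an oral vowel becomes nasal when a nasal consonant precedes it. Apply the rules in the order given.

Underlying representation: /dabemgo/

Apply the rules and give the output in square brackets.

[dabeŋgo]

Rule 1: /m/ before /g/ (velar) → [ŋ]
After rule 1: dabeŋgo
Rule 2: no segment meets the rule's conditions; no change.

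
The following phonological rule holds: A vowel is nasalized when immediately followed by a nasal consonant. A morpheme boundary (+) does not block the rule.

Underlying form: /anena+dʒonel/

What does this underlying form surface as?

[ãnẽna+dʒõnel]

/a/ before nasal /n/ → [ã]
/e/ before nasal /n/ → [ẽ]
/o/ before nasal /n/ → [õ]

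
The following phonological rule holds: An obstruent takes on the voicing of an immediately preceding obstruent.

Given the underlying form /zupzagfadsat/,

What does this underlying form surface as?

/z/ after /p/ (voiceless) → [s]
/f/ after /g/ (voiced) → [v]
/s/ after /d/ (voiced) → [z]

[zupsagvadzat]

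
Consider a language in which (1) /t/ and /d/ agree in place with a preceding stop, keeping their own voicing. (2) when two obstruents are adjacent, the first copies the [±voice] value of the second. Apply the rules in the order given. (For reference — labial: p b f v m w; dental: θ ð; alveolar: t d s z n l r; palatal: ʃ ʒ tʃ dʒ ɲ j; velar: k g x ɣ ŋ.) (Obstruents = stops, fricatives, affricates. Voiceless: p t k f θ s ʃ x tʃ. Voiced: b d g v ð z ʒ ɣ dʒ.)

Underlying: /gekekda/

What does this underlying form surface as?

Rule 1: /d/ after /k/ (velar) → [g]
After rule 1: gekekga
Rule 2: /k/ before /g/ (voiced) → [g]

[gekegga]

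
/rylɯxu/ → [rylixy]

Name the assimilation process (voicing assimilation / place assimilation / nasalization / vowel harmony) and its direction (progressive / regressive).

/ɯ/→[i] /u/→[y].
Vowels agree with the first vowel, so the harmony is progressive.

vowel harmony, progressive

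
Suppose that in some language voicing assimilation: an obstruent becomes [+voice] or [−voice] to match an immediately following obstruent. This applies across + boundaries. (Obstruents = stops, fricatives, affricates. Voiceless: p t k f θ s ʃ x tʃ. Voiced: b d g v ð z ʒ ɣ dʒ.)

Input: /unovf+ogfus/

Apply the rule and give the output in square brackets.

/v/ before /f/ (voiceless) → [f]
/g/ before /f/ (voiceless) → [k]

[unoff+okfus]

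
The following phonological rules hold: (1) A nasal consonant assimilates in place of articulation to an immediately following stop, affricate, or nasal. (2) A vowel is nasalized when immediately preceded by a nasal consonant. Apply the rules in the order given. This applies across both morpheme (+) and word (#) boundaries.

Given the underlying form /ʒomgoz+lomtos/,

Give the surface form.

Rule 1: /m/ before /g/ (velar) → [ŋ]
Rule 1: /m/ before /t/ (alveolar) → [n]
After rule 1: ʒoŋgoz+lontos
Rule 2: no segment meets the rule's conditions; no change.

[ʒoŋgoz+lontos]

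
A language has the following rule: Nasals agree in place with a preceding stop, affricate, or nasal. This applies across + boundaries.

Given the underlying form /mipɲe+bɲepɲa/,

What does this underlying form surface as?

/ɲ/ after /p/ (labial) → [m]
/ɲ/ after /b/ (labial) → [m]
/ɲ/ after /p/ (labial) → [m]

[mipme+bmepma]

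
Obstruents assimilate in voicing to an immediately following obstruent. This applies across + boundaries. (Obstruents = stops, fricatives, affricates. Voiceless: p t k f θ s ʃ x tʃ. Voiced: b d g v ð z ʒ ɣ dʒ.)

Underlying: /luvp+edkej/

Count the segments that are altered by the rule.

/v/ before /p/ (voiceless) → [f]
/d/ before /k/ (voiceless) → [t]
2 segments change.

2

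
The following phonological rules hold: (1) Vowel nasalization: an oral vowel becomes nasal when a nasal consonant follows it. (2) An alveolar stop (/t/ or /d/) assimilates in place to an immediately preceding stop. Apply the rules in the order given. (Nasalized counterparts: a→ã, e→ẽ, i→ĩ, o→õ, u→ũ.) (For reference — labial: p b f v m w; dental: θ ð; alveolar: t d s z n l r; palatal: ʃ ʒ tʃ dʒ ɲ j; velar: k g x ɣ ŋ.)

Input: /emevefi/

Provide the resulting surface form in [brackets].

[ẽmevefi]

Rule 1: /e/ before nasal /m/ → [ẽ]
After rule 1: ẽmevefi
Rule 2: no segment meets the rule's conditions; no change.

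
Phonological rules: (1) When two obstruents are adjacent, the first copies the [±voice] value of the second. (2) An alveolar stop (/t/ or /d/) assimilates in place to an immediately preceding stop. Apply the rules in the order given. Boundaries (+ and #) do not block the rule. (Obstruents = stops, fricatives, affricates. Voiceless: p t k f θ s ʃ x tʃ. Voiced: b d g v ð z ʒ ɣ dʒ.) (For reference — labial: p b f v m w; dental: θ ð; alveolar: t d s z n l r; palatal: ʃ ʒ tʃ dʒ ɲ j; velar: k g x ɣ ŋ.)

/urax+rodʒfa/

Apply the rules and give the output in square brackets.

Rule 1: /dʒ/ before /f/ (voiceless) → [tʃ]
After rule 1: urax+rotʃfa
Rule 2: no segment meets the rule's conditions; no change.

[urax+rotʃfa]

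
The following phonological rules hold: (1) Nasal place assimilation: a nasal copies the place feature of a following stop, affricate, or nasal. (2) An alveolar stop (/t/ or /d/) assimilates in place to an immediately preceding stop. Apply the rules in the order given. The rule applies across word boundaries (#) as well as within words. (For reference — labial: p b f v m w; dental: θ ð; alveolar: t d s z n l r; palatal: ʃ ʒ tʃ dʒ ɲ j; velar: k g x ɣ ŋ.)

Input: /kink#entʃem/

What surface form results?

[kiŋk#eɲtʃem]

Rule 1: /n/ before /k/ (velar) → [ŋ]
Rule 1: /n/ before /tʃ/ (palatal) → [ɲ]
After rule 1: kiŋk#eɲtʃem
Rule 2: no segment meets the rule's conditions; no change.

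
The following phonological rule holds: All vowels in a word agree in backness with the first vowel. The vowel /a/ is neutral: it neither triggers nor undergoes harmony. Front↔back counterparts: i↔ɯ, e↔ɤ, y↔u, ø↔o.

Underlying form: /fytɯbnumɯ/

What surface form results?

/ɯ/ harmonizes with /y/ ([-back]) → [i]
/u/ harmonizes with /y/ ([-back]) → [y]
/ɯ/ harmonizes with /y/ ([-back]) → [i]

[fytibnymi]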